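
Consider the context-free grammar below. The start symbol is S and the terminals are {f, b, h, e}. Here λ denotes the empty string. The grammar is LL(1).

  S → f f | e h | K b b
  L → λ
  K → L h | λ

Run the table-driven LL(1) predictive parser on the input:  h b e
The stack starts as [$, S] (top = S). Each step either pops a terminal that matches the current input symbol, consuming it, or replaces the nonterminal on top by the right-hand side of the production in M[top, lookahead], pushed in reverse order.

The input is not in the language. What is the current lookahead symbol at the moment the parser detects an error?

e

     Stack      Input    Action
  1  $ S        h b e $  expand S → K b b
  2  $ b b K    h b e $  expand K → L h
  3  $ b b h L  h b e $  expand L → λ
  4  $ b b h    h b e $  match h
  5  $ b b      b e $    match b
  6  $ b        e $      error: top is terminal b but lookahead is e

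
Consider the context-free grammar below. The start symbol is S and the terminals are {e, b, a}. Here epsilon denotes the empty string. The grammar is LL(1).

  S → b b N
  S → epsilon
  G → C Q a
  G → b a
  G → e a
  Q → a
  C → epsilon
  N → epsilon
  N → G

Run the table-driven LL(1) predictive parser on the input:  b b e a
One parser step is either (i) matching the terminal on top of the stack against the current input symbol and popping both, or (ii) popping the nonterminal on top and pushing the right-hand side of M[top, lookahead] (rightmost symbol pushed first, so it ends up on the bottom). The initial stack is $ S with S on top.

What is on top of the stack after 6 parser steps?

step 1: stack=$ S  input=b b e a $  — expand S → b b N
step 2: stack=$ N b b  input=b b e a $  — match b
step 3: stack=$ N b  input=b e a $  — match b
step 4: stack=$ N  input=e a $  — expand N → G
step 5: stack=$ G  input=e a $  — expand G → e a
step 6: stack=$ a e  input=e a $  — match e
Stack after step 6: $ a (top = a).

a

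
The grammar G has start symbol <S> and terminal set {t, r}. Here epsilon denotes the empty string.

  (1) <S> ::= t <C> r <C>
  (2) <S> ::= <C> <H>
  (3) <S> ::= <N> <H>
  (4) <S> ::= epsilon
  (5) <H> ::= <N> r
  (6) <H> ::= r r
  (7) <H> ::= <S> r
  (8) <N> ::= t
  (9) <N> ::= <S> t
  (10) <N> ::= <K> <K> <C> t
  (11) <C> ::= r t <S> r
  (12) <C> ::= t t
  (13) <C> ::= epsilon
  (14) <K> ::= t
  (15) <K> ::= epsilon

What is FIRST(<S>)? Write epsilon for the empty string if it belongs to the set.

FIRST(<C>): from <C>::=r t <S> r we get {r}; from <C>::=t t we get {t}; from <C>::=epsilon we get {epsilon}. So FIRST(<C>) = {epsilon, r, t}.
FIRST(<K>): from <K>::=t we get {t}; from <K>::=epsilon we get {epsilon}. So FIRST(<K>) = {epsilon, t}.
FIRST(<S>): from <S>::=t <C> r <C> we get {t}; from <S>::=<C> <H> we get {r, t}; from <S>::=<N> <H> we get {r, t}; from <S>::=epsilon we get {epsilon}. So FIRST(<S>) = {epsilon, r, t}.
FIRST(<N>): from <N>::=t we get {t}; from <N>::=<S> t we get {r, t}; from <N>::=<K> <K> <C> t we get {r, t}. So FIRST(<N>) = {r, t}.
FIRST(<H>): from <H>::=<N> r we get {r, t}; from <H>::=r r we get {r}; from <H>::=<S> r we get {r, t}. So FIRST(<H>) = {r, t}.

{epsilon, r, t}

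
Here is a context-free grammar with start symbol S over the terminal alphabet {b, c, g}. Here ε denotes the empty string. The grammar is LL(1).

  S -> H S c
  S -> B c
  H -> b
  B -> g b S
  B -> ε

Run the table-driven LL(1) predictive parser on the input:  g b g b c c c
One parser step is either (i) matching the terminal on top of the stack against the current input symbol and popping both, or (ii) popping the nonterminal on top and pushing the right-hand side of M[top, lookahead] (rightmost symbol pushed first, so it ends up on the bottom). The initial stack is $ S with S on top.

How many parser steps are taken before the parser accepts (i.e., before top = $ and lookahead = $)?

13

      Stack        Input            Action
   1  $ S          g b g b c c c $  expand S -> B c
   2  $ c B        g b g b c c c $  expand B -> g b S
   3  $ c S b g    g b g b c c c $  match g
   4  $ c S b      b g b c c c $    match b
   5  $ c S        g b c c c $      expand S -> B c
   6  $ c c B      g b c c c $      expand B -> g b S
   7  $ c c S b g  g b c c c $      match g
   8  $ c c S b    b c c c $        match b
   9  $ c c S      c c c $          expand S -> B c
  10  $ c c c B    c c c $          expand B -> ε
  11  $ c c c      c c c $          match c
  12  $ c c        c c $            match c
  13  $ c          c $              match c
Accept reached after 13 steps.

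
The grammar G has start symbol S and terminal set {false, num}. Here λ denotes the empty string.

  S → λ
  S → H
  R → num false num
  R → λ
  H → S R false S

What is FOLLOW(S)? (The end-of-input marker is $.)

FIRST(R) = {λ, num}
FIRST(S) = {λ, false, num}  (via H)
FIRST(H) = {false, num}  (via S R false S)
FOLLOW(S) includes $ since S is the start symbol.
FOLLOW(R): in H→S R false S, R is followed by false S with FIRST {false}. Thus FOLLOW(R) = {false}.
FOLLOW(S): in H→S R false S (occurrence 1), S is followed by R false S with FIRST {false, num}; in H→S R false S (occurrence 2), the suffix after S is empty, so FOLLOW(S) ⊇ FOLLOW(H) = {$, false, num}. Thus FOLLOW(S) = {$, false, num}.
FOLLOW(H): in S→H, the suffix after H is empty, so FOLLOW(H) ⊇ FOLLOW(S) = {$, false, num}. Thus FOLLOW(H) = {$, false, num}.

{$, false, num}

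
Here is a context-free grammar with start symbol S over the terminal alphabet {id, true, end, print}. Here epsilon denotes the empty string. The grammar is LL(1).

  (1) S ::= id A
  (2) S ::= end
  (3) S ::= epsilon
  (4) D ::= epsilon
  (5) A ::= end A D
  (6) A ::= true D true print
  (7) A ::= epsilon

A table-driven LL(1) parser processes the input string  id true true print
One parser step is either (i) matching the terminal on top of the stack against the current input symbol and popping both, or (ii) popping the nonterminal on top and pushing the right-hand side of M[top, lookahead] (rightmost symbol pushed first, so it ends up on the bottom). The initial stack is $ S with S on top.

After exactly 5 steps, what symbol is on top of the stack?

true

step 1: stack=$ S  input=id true true print $  — expand S ::= id A
step 2: stack=$ A id  input=id true true print $  — match id
step 3: stack=$ A  input=true true print $  — expand A ::= true D true print
step 4: stack=$ print true D true  input=true true print $  — match true
step 5: stack=$ print true D  input=true print $  — expand D ::= epsilon
Stack after step 5: $ print true (top = true).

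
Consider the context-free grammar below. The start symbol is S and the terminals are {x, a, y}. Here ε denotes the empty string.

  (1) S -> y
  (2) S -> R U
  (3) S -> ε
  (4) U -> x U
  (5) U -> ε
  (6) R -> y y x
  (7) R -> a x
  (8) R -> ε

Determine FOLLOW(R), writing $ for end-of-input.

{$, x}

FIRST(U) = {ε, x}
FIRST(R) = {ε, a, y}
FIRST(S) = {ε, a, x, y}  (via R U)
FOLLOW(S) includes $ since S is the start symbol.
FOLLOW(S): S appears on no right-hand side. Thus FOLLOW(S) = {$}.
FOLLOW(U): in S->R U, the suffix after U is empty, so FOLLOW(U) ⊇ FOLLOW(S) = {$}; in U->x U, the suffix after U is empty (adds nothing new). Thus FOLLOW(U) = {$}.
FOLLOW(R): in S->R U, R is followed by U with FIRST {ε, x}; in S->R U, the suffix after R is nullable, so FOLLOW(R) ⊇ FOLLOW(S) = {$}. Thus FOLLOW(R) = {$, x}.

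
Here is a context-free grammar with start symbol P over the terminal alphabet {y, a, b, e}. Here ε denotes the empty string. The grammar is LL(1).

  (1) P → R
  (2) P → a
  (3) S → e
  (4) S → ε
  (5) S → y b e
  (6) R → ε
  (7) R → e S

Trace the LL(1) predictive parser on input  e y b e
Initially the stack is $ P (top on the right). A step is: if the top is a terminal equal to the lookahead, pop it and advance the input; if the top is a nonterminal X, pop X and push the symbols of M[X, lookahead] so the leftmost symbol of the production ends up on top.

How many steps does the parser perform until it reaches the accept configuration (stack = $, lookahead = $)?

7

step 1: stack=$ P  input=e y b e $  — expand P → R
step 2: stack=$ R  input=e y b e $  — expand R → e S
step 3: stack=$ S e  input=e y b e $  — match e
step 4: stack=$ S  input=y b e $  — expand S → y b e
step 5: stack=$ e b y  input=y b e $  — match y
step 6: stack=$ e b  input=b e $  — match b
step 7: stack=$ e  input=e $  — match e
Accept reached after 7 steps.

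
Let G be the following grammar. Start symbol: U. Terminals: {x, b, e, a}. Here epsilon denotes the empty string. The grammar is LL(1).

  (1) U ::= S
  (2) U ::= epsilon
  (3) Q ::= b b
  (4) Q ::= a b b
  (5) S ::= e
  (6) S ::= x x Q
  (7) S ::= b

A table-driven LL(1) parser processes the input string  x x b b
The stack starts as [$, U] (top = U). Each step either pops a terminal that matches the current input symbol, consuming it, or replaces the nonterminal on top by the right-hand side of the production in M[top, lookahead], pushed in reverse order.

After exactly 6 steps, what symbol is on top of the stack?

b

step 1: stack=$ U  input=x x b b $  — expand U ::= S
step 2: stack=$ S  input=x x b b $  — expand S ::= x x Q
step 3: stack=$ Q x x  input=x x b b $  — match x
step 4: stack=$ Q x  input=x b b $  — match x
step 5: stack=$ Q  input=b b $  — expand Q ::= b b
step 6: stack=$ b b  input=b b $  — match b
Stack after step 6: $ b (top = b).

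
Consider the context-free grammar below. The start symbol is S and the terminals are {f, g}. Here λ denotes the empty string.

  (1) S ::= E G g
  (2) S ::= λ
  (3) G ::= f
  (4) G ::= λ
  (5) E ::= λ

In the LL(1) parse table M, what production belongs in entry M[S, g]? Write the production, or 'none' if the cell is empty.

FIRST(G) = {λ, f}
FIRST(E) = {λ}
FIRST(S) = {λ, f, g}  (via E G g)
FOLLOW(S) includes $ since S is the start symbol.
FOLLOW(S): S appears on no right-hand side. Thus FOLLOW(S) = {$}.
For S ::= E G g: FIRST(E G g) = {f, g}, so it goes in M[S, t] for t ∈ {f, g}.
For S ::= λ: FIRST(λ) = {λ}, so it goes in M[S, t] for t ∈ {}; since λ ∈ FIRST, also for every t ∈ FOLLOW(S) = {$}.

S ::= E G g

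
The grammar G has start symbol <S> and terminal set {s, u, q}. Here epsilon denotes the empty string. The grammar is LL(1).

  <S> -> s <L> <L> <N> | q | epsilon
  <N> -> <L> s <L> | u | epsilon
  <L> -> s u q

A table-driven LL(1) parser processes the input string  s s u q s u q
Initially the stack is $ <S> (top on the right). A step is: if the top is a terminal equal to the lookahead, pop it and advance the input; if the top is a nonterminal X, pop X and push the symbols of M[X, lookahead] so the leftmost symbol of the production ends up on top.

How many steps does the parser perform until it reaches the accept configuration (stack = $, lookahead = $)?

      Stack            Input            Action
   1  $ <S>            s s u q s u q $  expand <S> -> s <L> <L> <N>
   2  $ <N> <L> <L> s  s s u q s u q $  match s
   3  $ <N> <L> <L>    s u q s u q $    expand <L> -> s u q
   4  $ <N> <L> q u s  s u q s u q $    match s
   5  $ <N> <L> q u    u q s u q $      match u
   6  $ <N> <L> q      q s u q $        match q
   7  $ <N> <L>        s u q $          expand <L> -> s u q
   8  $ <N> q u s      s u q $          match s
   9  $ <N> q u        u q $            match u
  10  $ <N> q          q $              match q
  11  $ <N>            $                expand <N> -> epsilon
Accept reached after 11 steps.

11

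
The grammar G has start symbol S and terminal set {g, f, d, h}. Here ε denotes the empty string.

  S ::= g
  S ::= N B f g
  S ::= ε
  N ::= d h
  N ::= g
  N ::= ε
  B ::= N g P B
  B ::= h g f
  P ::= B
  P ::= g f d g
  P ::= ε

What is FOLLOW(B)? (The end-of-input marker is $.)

{d, f, g, h}

FIRST(N) = {ε, d, g}
FIRST(B) = {d, g, h}  (via N g P B)
FIRST(S) = {ε, d, g, h}  (via N B f g)
FIRST(P) = {ε, d, g, h}  (via B)
FOLLOW(S) includes $ since S is the start symbol.
FOLLOW(S): S appears on no right-hand side. Thus FOLLOW(S) = {$}.
FOLLOW(N): in S::=N B f g, N is followed by B f g with FIRST {d, g, h}; in B::=N g P B, N is followed by g P B with FIRST {g}. Thus FOLLOW(N) = {d, g, h}.
FOLLOW(P): in B::=N g P B, P is followed by B with FIRST {d, g, h}. Thus FOLLOW(P) = {d, g, h}.
FOLLOW(B): in S::=N B f g, B is followed by f g with FIRST {f}; in B::=N g P B, the suffix after B is empty (adds nothing new); in P::=B, the suffix after B is empty, so FOLLOW(B) ⊇ FOLLOW(P) = {d, g, h}. Thus FOLLOW(B) = {d, f, g, h}.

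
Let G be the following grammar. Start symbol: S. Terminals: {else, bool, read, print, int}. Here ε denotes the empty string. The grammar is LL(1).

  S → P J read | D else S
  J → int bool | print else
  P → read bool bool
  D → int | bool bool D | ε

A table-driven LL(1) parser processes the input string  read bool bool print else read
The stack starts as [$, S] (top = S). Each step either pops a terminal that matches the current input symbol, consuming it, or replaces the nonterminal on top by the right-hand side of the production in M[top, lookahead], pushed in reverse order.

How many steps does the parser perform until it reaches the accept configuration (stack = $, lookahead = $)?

step 1: stack=$ S  input=read bool bool print else read $  — expand S → P J read
step 2: stack=$ read J P  input=read bool bool print else read $  — expand P → read bool bool
step 3: stack=$ read J bool bool read  input=read bool bool print else read $  — match read
step 4: stack=$ read J bool bool  input=bool bool print else read $  — match bool
step 5: stack=$ read J bool  input=bool print else read $  — match bool
step 6: stack=$ read J  input=print else read $  — expand J → print else
step 7: stack=$ read else print  input=print else read $  — match print
step 8: stack=$ read else  input=else read $  — match else
step 9: stack=$ read  input=read $  — match read
Accept reached after 9 steps.

9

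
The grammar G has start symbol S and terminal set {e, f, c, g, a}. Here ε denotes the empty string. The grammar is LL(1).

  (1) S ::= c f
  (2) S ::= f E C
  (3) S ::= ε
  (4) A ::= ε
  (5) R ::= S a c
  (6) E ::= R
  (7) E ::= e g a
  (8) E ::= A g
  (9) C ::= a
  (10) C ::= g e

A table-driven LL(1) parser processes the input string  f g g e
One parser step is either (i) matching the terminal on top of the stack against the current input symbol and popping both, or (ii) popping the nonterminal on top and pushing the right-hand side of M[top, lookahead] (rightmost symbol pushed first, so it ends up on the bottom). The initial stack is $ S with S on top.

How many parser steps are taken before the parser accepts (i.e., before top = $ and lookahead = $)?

8

     Stack    Input      Action
  1  $ S      f g g e $  expand S ::= f E C
  2  $ C E f  f g g e $  match f
  3  $ C E    g g e $    expand E ::= A g
  4  $ C g A  g g e $    expand A ::= ε
  5  $ C g    g g e $    match g
  6  $ C      g e $      expand C ::= g e
  7  $ e g    g e $      match g
  8  $ e      e $        match e
Accept reached after 8 steps.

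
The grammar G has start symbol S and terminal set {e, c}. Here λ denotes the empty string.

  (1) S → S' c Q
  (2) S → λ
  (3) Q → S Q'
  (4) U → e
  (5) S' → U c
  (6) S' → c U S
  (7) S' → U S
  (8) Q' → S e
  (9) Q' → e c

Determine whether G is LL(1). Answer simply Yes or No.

No

FIRST(S) = {λ, c, e}
FIRST(Q) = {c, e}
FIRST(U) = {e}
FIRST(S') = {c, e}
FIRST(Q') = {c, e}
FOLLOW(S) = {$, c, e}
FOLLOW(Q) = {$, c, e}
FOLLOW(U) = {c, e}
FOLLOW(S') = {c}
FOLLOW(Q') = {$, c, e}
Cell M[Q', e] receives both Q' → S e and Q' → e c — the grammar is not LL(1).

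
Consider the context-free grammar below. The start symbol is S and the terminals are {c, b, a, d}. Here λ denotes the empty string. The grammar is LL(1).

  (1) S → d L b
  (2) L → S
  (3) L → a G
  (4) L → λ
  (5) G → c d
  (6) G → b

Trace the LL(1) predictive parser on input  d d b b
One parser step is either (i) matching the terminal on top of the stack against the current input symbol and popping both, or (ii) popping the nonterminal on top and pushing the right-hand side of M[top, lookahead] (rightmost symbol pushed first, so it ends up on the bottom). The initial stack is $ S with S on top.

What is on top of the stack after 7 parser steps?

b

     Stack      Input      Action
  1  $ S        d d b b $  expand S → d L b
  2  $ b L d    d d b b $  match d
  3  $ b L      d b b $    expand L → S
  4  $ b S      d b b $    expand S → d L b
  5  $ b b L d  d b b $    match d
  6  $ b b L    b b $      expand L → λ
  7  $ b b      b b $      match b
Stack after step 7: $ b (top = b).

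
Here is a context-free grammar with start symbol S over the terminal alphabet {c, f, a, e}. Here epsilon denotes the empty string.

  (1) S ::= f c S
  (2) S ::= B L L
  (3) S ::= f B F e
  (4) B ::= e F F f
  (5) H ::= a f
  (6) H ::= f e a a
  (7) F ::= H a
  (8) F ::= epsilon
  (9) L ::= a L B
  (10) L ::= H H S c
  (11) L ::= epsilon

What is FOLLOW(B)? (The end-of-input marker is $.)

FIRST(B): from B::=e F F f we get {e}. So FIRST(B) = {e}.
FIRST(H): from H::=a f we get {a}; from H::=f e a a we get {f}. So FIRST(H) = {a, f}.
FIRST(S): from S::=f c S we get {f}; from S::=B L L we get {e}; from S::=f B F e we get {f}. So FIRST(S) = {e, f}.
FIRST(F): from F::=H a we get {a, f}; from F::=epsilon we get {epsilon}. So FIRST(F) = {epsilon, a, f}.
FIRST(L): from L::=a L B we get {a}; from L::=H H S c we get {a, f}; from L::=epsilon we get {epsilon}. So FIRST(L) = {epsilon, a, f}.
FOLLOW(S) includes $ since S is the start symbol.
FOLLOW(S): in S::=f c S, the suffix after S is empty (adds nothing new); in L::=H H S c, S is followed by c with FIRST {c}. Thus FOLLOW(S) = {$, c}.
FOLLOW(H): in F::=H a, H is followed by a with FIRST {a}; in L::=H H S c (occurrence 1), H is followed by H S c with FIRST {a, f}; in L::=H H S c (occurrence 2), H is followed by S c with FIRST {e, f}. Thus FOLLOW(H) = {a, e, f}.
FOLLOW(F): in S::=f B F e, F is followed by e with FIRST {e}; in B::=e F F f (occurrence 1), F is followed by F f with FIRST {a, f}; in B::=e F F f (occurrence 2), F is followed by f with FIRST {f}. Thus FOLLOW(F) = {a, e, f}.
FOLLOW(L): in S::=B L L (occurrence 1), L is followed by L with FIRST {epsilon, a, f}; in S::=B L L (occurrence 1), the suffix after L is nullable, so FOLLOW(L) ⊇ FOLLOW(S) = {$, c}; in S::=B L L (occurrence 2), the suffix after L is empty, so FOLLOW(L) ⊇ FOLLOW(S) = {$, c}; in L::=a L B, L is followed by B with FIRST {e}. Thus FOLLOW(L) = {$, a, c, e, f}.
FOLLOW(B): in S::=B L L, B is followed by L L with FIRST {epsilon, a, f}; in S::=B L L, the suffix after B is nullable, so FOLLOW(B) ⊇ FOLLOW(S) = {$, c}; in S::=f B F e, B is followed by F e with FIRST {a, e, f}; in L::=a L B, the suffix after B is empty, so FOLLOW(B) ⊇ FOLLOW(L) = {$, a, c, e, f}. Thus FOLLOW(B) = {$, a, c, e, f}.

{$, a, c, e, f}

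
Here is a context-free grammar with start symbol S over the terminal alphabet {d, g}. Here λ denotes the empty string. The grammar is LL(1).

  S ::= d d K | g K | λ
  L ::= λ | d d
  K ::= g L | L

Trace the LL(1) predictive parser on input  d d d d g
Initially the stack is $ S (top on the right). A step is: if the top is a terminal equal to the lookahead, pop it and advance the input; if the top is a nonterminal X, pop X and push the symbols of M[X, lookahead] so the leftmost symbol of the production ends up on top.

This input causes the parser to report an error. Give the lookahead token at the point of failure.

step 1: stack=$ S  input=d d d d g $  — expand S ::= d d K
step 2: stack=$ K d d  input=d d d d g $  — match d
step 3: stack=$ K d  input=d d d g $  — match d
step 4: stack=$ K  input=d d g $  — expand K ::= L
step 5: stack=$ L  input=d d g $  — expand L ::= d d
step 6: stack=$ d d  input=d d g $  — match d
step 7: stack=$ d  input=d g $  — match d
step 8: stack=$  input=g $  — error: stack empty but input remains

g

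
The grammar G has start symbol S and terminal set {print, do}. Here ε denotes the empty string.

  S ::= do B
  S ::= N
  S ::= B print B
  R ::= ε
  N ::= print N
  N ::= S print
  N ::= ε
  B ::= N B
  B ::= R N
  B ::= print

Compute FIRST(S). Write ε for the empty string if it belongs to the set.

FIRST(R) = {ε}
FIRST(S) = {ε, do, print}  (via N, B print B)
FIRST(N) = {ε, do, print}  (via S print)
FIRST(B) = {ε, do, print}  (via N B, R N)

{ε, do, print}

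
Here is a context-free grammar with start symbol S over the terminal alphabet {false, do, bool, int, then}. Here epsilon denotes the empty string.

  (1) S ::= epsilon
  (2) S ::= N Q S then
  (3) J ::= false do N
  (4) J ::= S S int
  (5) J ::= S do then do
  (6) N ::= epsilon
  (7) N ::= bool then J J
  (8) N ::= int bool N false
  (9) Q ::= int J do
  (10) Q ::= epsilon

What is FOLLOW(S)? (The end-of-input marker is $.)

FIRST(N) = {epsilon, bool, int}
FIRST(Q) = {epsilon, int}
FIRST(S) = {epsilon, bool, int, then}  (via N Q S then)
FIRST(J) = {bool, do, false, int, then}  (via S S int, S do then do)
FOLLOW(S) includes $ since S is the start symbol.
FOLLOW(S): in S::=N Q S then, S is followed by then with FIRST {then}; in J::=S S int (occurrence 1), S is followed by S int with FIRST {bool, int, then}; in J::=S S int (occurrence 2), S is followed by int with FIRST {int}; in J::=S do then do, S is followed by do then do with FIRST {do}. Thus FOLLOW(S) = {$, bool, do, int, then}.
FOLLOW(Q): in S::=N Q S then, Q is followed by S then with FIRST {bool, int, then}. Thus FOLLOW(Q) = {bool, int, then}.
FOLLOW(J): in N::=bool then J J (occurrence 1), J is followed by J with FIRST {bool, do, false, int, then}; in N::=bool then J J (occurrence 2), the suffix after J is empty, so FOLLOW(J) ⊇ FOLLOW(N) = {bool, do, false, int, then}; in Q::=int J do, J is followed by do with FIRST {do}. Thus FOLLOW(J) = {bool, do, false, int, then}.
FOLLOW(N): in S::=N Q S then, N is followed by Q S then with FIRST {bool, int, then}; in J::=false do N, the suffix after N is empty, so FOLLOW(N) ⊇ FOLLOW(J) = {bool, do, false, int, then}; in N::=int bool N false, N is followed by false with FIRST {false}. Thus FOLLOW(N) = {bool, do, false, int, then}.

{$, bool, do, int, then}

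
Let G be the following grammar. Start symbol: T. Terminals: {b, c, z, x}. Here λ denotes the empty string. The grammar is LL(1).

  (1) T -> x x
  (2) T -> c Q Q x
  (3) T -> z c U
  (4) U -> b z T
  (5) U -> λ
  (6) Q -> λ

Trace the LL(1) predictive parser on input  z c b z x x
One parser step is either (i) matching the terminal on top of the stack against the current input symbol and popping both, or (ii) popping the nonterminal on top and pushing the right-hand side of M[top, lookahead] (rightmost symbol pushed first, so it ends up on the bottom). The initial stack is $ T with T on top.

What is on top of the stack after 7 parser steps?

x

     Stack    Input          Action
  1  $ T      z c b z x x $  expand T -> z c U
  2  $ U c z  z c b z x x $  match z
  3  $ U c    c b z x x $    match c
  4  $ U      b z x x $      expand U -> b z T
  5  $ T z b  b z x x $      match b
  6  $ T z    z x x $        match z
  7  $ T      x x $          expand T -> x x
Stack after step 7: $ x x (top = x).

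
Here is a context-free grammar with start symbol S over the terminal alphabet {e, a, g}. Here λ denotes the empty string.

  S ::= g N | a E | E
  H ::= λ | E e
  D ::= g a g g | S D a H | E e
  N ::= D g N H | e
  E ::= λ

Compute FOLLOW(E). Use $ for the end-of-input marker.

{$, a, e, g}

FIRST(E) = {λ}
FIRST(S) = {λ, a, g}  (via E)
FIRST(H) = {λ, e}  (via E e)
FIRST(D) = {a, e, g}  (via S D a H, E e)
FIRST(N) = {a, e, g}  (via D g N H)
FOLLOW(S) includes $ since S is the start symbol.
FOLLOW(S): in D::=S D a H, S is followed by D a H with FIRST {a, e, g}. Thus FOLLOW(S) = {$, a, e, g}.
FOLLOW(D): in D::=S D a H, D is followed by a H with FIRST {a}; in N::=D g N H, D is followed by g N H with FIRST {g}. Thus FOLLOW(D) = {a, g}.
FOLLOW(N): in S::=g N, the suffix after N is empty, so FOLLOW(N) ⊇ FOLLOW(S) = {$, a, e, g}; in N::=D g N H, N is followed by H with FIRST {λ, e}; in N::=D g N H, the suffix after N is nullable (adds nothing new). Thus FOLLOW(N) = {$, a, e, g}.
FOLLOW(H): in D::=S D a H, the suffix after H is empty, so FOLLOW(H) ⊇ FOLLOW(D) = {a, g}; in N::=D g N H, the suffix after H is empty, so FOLLOW(H) ⊇ FOLLOW(N) = {$, a, e, g}. Thus FOLLOW(H) = {$, a, e, g}.
FOLLOW(E): in S::=a E, the suffix after E is empty, so FOLLOW(E) ⊇ FOLLOW(S) = {$, a, e, g}; in S::=E, the suffix after E is empty, so FOLLOW(E) ⊇ FOLLOW(S) = {$, a, e, g}; in H::=E e, E is followed by e with FIRST {e}; in D::=E e, E is followed by e with FIRST {e}. Thus FOLLOW(E) = {$, a, e, g}.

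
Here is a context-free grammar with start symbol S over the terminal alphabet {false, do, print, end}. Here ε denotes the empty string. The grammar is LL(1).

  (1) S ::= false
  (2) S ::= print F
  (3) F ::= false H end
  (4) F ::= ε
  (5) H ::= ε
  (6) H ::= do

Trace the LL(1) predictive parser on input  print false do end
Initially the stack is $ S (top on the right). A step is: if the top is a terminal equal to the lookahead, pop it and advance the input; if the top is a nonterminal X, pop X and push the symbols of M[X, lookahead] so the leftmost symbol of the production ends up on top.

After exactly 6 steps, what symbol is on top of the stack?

step 1: stack=$ S  input=print false do end $  — expand S ::= print F
step 2: stack=$ F print  input=print false do end $  — match print
step 3: stack=$ F  input=false do end $  — expand F ::= false H end
step 4: stack=$ end H false  input=false do end $  — match false
step 5: stack=$ end H  input=do end $  — expand H ::= do
step 6: stack=$ end do  input=do end $  — match do
Stack after step 6: $ end (top = end).

end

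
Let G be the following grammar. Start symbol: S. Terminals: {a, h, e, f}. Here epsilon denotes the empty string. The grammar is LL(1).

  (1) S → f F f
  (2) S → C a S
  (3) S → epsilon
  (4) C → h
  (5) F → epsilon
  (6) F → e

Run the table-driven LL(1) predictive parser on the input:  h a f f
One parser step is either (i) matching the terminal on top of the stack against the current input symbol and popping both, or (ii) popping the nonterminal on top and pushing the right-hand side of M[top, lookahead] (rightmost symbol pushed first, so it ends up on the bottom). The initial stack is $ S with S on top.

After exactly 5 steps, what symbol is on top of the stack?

step 1: stack=$ S  input=h a f f $  — expand S → C a S
step 2: stack=$ S a C  input=h a f f $  — expand C → h
step 3: stack=$ S a h  input=h a f f $  — match h
step 4: stack=$ S a  input=a f f $  — match a
step 5: stack=$ S  input=f f $  — expand S → f F f
Stack after step 5: $ f F f (top = f).

f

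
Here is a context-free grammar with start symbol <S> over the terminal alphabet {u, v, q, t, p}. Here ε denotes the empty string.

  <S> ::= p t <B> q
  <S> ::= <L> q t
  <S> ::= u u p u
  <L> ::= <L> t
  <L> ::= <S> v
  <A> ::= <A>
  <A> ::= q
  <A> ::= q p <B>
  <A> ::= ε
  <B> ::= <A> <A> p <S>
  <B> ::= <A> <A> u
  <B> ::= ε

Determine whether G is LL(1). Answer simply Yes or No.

FIRST(<S>) = {p, u}
FIRST(<L>) = {p, u}
FIRST(<A>) = {ε, q}
FIRST(<B>) = {ε, p, q, u}
FOLLOW(<S>) = {$, p, q, u, v}
FOLLOW(<L>) = {q, t}
FOLLOW(<A>) = {p, q, u}
FOLLOW(<B>) = {p, q, u}
Cell M[<A>, p] receives both <A> ::= <A> and <A> ::= ε — the grammar is not LL(1).

No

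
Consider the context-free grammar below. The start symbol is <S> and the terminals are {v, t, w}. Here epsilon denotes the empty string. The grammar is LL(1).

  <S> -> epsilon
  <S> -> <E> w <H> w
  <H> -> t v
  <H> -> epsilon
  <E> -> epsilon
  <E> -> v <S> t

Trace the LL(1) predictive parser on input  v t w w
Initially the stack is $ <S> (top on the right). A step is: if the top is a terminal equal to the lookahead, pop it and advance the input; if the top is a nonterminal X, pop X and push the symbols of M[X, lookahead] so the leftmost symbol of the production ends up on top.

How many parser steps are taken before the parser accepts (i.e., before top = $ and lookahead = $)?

     Stack              Input      Action
  1  $ <S>              v t w w $  expand <S> -> <E> w <H> w
  2  $ w <H> w <E>      v t w w $  expand <E> -> v <S> t
  3  $ w <H> w t <S> v  v t w w $  match v
  4  $ w <H> w t <S>    t w w $    expand <S> -> epsilon
  5  $ w <H> w t        t w w $    match t
  6  $ w <H> w          w w $      match w
  7  $ w <H>            w $        expand <H> -> epsilon
  8  $ w                w $        match w
Accept reached after 8 steps.

8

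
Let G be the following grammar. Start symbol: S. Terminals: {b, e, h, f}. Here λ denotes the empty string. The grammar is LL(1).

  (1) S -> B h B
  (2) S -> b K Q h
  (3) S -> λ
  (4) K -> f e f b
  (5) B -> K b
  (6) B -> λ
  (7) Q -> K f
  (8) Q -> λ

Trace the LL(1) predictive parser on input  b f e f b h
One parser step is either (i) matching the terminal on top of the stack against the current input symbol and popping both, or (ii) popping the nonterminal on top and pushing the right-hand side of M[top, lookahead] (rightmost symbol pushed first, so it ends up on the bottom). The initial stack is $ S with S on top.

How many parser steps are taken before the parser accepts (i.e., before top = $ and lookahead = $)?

9

step 1: stack=$ S  input=b f e f b h $  — expand S -> b K Q h
step 2: stack=$ h Q K b  input=b f e f b h $  — match b
step 3: stack=$ h Q K  input=f e f b h $  — expand K -> f e f b
step 4: stack=$ h Q b f e f  input=f e f b h $  — match f
step 5: stack=$ h Q b f e  input=e f b h $  — match e
step 6: stack=$ h Q b f  input=f b h $  — match f
step 7: stack=$ h Q b  input=b h $  — match b
step 8: stack=$ h Q  input=h $  — expand Q -> λ
step 9: stack=$ h  input=h $  — match h
Accept reached after 9 steps.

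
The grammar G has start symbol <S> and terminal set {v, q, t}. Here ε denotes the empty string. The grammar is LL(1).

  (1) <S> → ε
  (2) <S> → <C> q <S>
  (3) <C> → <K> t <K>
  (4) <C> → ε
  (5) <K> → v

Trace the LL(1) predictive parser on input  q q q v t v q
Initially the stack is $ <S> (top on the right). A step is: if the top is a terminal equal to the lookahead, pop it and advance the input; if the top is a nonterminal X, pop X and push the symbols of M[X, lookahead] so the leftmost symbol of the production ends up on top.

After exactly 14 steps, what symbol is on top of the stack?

      Stack              Input            Action
   1  $ <S>              q q q v t v q $  expand <S> → <C> q <S>
   2  $ <S> q <C>        q q q v t v q $  expand <C> → ε
   3  $ <S> q            q q q v t v q $  match q
   4  $ <S>              q q v t v q $    expand <S> → <C> q <S>
   5  $ <S> q <C>        q q v t v q $    expand <C> → ε
   6  $ <S> q            q q v t v q $    match q
   7  $ <S>              q v t v q $      expand <S> → <C> q <S>
   8  $ <S> q <C>        q v t v q $      expand <C> → ε
   9  $ <S> q            q v t v q $      match q
  10  $ <S>              v t v q $        expand <S> → <C> q <S>
  11  $ <S> q <C>        v t v q $        expand <C> → <K> t <K>
  12  $ <S> q <K> t <K>  v t v q $        expand <K> → v
  13  $ <S> q <K> t v    v t v q $        match v
  14  $ <S> q <K> t      t v q $          match t
Stack after step 14: $ <S> q <K> (top = <K>).

<K>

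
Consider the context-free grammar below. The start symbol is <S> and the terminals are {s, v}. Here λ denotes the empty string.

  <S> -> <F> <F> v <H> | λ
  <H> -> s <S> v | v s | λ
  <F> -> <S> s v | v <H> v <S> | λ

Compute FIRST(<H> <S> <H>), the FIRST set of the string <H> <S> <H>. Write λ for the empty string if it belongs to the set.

FIRST(<H>) = {λ, s, v}
FIRST(<S>) = {λ, s, v}  (via <F> <F> v <H>)
FIRST(<F>) = {λ, s, v}  (via <S> s v)
FIRST(<H> <S> <H>): take FIRST of each symbol in turn, carrying on past any symbol whose FIRST contains λ; result {λ, s, v}.

{λ, s, v}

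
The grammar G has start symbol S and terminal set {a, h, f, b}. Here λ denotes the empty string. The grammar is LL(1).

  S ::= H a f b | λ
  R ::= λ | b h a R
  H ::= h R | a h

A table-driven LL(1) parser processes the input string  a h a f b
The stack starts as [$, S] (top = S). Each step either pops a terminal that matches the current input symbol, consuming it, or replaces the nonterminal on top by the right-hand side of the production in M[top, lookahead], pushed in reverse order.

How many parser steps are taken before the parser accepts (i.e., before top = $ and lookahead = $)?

7

step 1: stack=$ S  input=a h a f b $  — expand S ::= H a f b
step 2: stack=$ b f a H  input=a h a f b $  — expand H ::= a h
step 3: stack=$ b f a h a  input=a h a f b $  — match a
step 4: stack=$ b f a h  input=h a f b $  — match h
step 5: stack=$ b f a  input=a f b $  — match a
step 6: stack=$ b f  input=f b $  — match f
step 7: stack=$ b  input=b $  — match b
Accept reached after 7 steps.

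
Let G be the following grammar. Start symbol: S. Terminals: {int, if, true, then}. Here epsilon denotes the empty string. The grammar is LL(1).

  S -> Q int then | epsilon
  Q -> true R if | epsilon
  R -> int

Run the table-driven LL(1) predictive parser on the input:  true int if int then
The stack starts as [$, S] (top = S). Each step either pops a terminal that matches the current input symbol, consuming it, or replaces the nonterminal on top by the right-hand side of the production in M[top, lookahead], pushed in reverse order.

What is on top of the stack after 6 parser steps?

int

     Stack                 Input                   Action
  1  $ S                   true int if int then $  expand S -> Q int then
  2  $ then int Q          true int if int then $  expand Q -> true R if
  3  $ then int if R true  true int if int then $  match true
  4  $ then int if R       int if int then $       expand R -> int
  5  $ then int if int     int if int then $       match int
  6  $ then int if         if int then $           match if
Stack after step 6: $ then int (top = int).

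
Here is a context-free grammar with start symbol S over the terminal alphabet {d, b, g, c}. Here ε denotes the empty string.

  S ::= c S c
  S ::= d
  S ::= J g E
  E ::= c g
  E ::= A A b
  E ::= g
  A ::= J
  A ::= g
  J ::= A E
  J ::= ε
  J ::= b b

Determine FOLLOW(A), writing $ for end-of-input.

{b, c, g}

FIRST(S): from S::=c S c we get {c}; from S::=d we get {d}; from S::=J g E we get {b, c, g}. So FIRST(S) = {b, c, d, g}.
FIRST(E): from E::=c g we get {c}; from E::=A A b we get {b, c, g}; from E::=g we get {g}. So FIRST(E) = {b, c, g}.
FIRST(A): from A::=J we get {ε, b, c, g}; from A::=g we get {g}. So FIRST(A) = {ε, b, c, g}.
FIRST(J): from J::=A E we get {b, c, g}; from J::=ε we get {ε}; from J::=b b we get {b}. So FIRST(J) = {ε, b, c, g}.
FOLLOW(S) includes $ since S is the start symbol.
FOLLOW(S): in S::=c S c, S is followed by c with FIRST {c}. Thus FOLLOW(S) = {$, c}.
FOLLOW(A): in E::=A A b (occurrence 1), A is followed by A b with FIRST {b, c, g}; in E::=A A b (occurrence 2), A is followed by b with FIRST {b}; in J::=A E, A is followed by E with FIRST {b, c, g}. Thus FOLLOW(A) = {b, c, g}.
FOLLOW(J): in S::=J g E, J is followed by g E with FIRST {g}; in A::=J, the suffix after J is empty, so FOLLOW(J) ⊇ FOLLOW(A) = {b, c, g}. Thus FOLLOW(J) = {b, c, g}.
FOLLOW(E): in S::=J g E, the suffix after E is empty, so FOLLOW(E) ⊇ FOLLOW(S) = {$, c}; in J::=A E, the suffix after E is empty, so FOLLOW(E) ⊇ FOLLOW(J) = {b, c, g}. Thus FOLLOW(E) = {$, b, c, g}.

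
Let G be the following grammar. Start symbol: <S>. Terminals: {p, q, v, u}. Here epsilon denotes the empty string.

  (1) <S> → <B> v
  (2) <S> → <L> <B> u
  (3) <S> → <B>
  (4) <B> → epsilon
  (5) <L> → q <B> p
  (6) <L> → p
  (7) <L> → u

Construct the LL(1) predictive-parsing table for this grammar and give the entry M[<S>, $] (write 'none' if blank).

<S> → <B>

FIRST(<B>) = {epsilon}
FIRST(<L>) = {p, q, u}
FIRST(<S>) = {epsilon, p, q, u, v}  (via <B> v, <L> <B> u, <B>)
FOLLOW(<S>) includes $ since <S> is the start symbol.
FOLLOW(<S>): <S> appears on no right-hand side. Thus FOLLOW(<S>) = {$}.
For <S> → <B> v: FIRST(<B> v) = {v}, so it goes in M[<S>, t] for t ∈ {v}.
For <S> → <L> <B> u: FIRST(<L> <B> u) = {p, q, u}, so it goes in M[<S>, t] for t ∈ {p, q, u}.
For <S> → <B>: FIRST(<B>) = {epsilon}, so it goes in M[<S>, t] for t ∈ {}; since epsilon ∈ FIRST, also for every t ∈ FOLLOW(<S>) = {$}.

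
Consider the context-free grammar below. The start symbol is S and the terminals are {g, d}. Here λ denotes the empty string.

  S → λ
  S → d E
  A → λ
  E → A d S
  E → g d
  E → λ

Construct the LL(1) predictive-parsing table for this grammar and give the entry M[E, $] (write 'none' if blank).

FIRST(S): from S→λ we get {λ}; from S→d E we get {d}. So FIRST(S) = {λ, d}.
FIRST(A): from A→λ we get {λ}. So FIRST(A) = {λ}.
FIRST(E): from E→A d S we get {d}; from E→g d we get {g}; from E→λ we get {λ}. So FIRST(E) = {λ, d, g}.
FOLLOW(S) includes $ since S is the start symbol.
FOLLOW(S): in E→A d S, the suffix after S is empty, so FOLLOW(S) ⊇ FOLLOW(E) = {$}. Thus FOLLOW(S) = {$}.
FOLLOW(E): in S→d E, the suffix after E is empty, so FOLLOW(E) ⊇ FOLLOW(S) = {$}. Thus FOLLOW(E) = {$}.
For E → A d S: FIRST(A d S) = {d}, so it goes in M[E, t] for t ∈ {d}.
For E → g d: FIRST(g d) = {g}, so it goes in M[E, t] for t ∈ {g}.
For E → λ: FIRST(λ) = {λ}, so it goes in M[E, t] for t ∈ {}; since λ ∈ FIRST, also for every t ∈ FOLLOW(E) = {$}.

E → λ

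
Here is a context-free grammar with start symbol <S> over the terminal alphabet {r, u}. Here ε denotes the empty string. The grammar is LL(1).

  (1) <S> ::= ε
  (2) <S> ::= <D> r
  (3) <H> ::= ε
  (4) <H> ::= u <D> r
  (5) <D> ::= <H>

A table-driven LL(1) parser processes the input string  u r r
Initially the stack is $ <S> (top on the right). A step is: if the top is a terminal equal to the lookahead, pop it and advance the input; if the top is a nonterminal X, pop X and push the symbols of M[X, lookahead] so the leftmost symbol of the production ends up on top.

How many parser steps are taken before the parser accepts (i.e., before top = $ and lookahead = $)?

8

step 1: stack=$ <S>  input=u r r $  — expand <S> ::= <D> r
step 2: stack=$ r <D>  input=u r r $  — expand <D> ::= <H>
step 3: stack=$ r <H>  input=u r r $  — expand <H> ::= u <D> r
step 4: stack=$ r r <D> u  input=u r r $  — match u
step 5: stack=$ r r <D>  input=r r $  — expand <D> ::= <H>
step 6: stack=$ r r <H>  input=r r $  — expand <H> ::= ε
step 7: stack=$ r r  input=r r $  — match r
step 8: stack=$ r  input=r $  — match r
Accept reached after 8 steps.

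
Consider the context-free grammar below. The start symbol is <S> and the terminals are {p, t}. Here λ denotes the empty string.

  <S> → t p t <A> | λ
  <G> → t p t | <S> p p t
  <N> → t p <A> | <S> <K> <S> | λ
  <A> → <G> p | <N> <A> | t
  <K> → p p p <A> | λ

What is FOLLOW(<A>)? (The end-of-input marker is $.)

FIRST(<S>): from <S>→t p t <A> we get {t}; from <S>→λ we get {λ}. So FIRST(<S>) = {λ, t}.
FIRST(<K>): from <K>→p p p <A> we get {p}; from <K>→λ we get {λ}. So FIRST(<K>) = {λ, p}.
FIRST(<G>): from <G>→t p t we get {t}; from <G>→<S> p p t we get {p, t}. So FIRST(<G>) = {p, t}.
FIRST(<N>): from <N>→t p <A> we get {t}; from <N>→<S> <K> <S> we get {λ, p, t}; from <N>→λ we get {λ}. So FIRST(<N>) = {λ, p, t}.
FIRST(<A>): from <A>→<G> p we get {p, t}; from <A>→<N> <A> we get {p, t}; from <A>→t we get {t}. So FIRST(<A>) = {p, t}.
FOLLOW(<S>) includes $ since <S> is the start symbol.
FOLLOW(<G>): in <A>→<G> p, <G> is followed by p with FIRST {p}. Thus FOLLOW(<G>) = {p}.
FOLLOW(<N>): in <A>→<N> <A>, <N> is followed by <A> with FIRST {p, t}. Thus FOLLOW(<N>) = {p, t}.
FOLLOW(<S>): in <G>→<S> p p t, <S> is followed by p p t with FIRST {p}; in <N>→<S> <K> <S> (occurrence 1), <S> is followed by <K> <S> with FIRST {λ, p, t}; in <N>→<S> <K> <S> (occurrence 1), the suffix after <S> is nullable, so FOLLOW(<S>) ⊇ FOLLOW(<N>) = {p, t}; in <N>→<S> <K> <S> (occurrence 2), the suffix after <S> is empty, so FOLLOW(<S>) ⊇ FOLLOW(<N>) = {p, t}. Thus FOLLOW(<S>) = {$, p, t}.
FOLLOW(<K>): in <N>→<S> <K> <S>, <K> is followed by <S> with FIRST {λ, t}; in <N>→<S> <K> <S>, the suffix after <K> is nullable, so FOLLOW(<K>) ⊇ FOLLOW(<N>) = {p, t}. Thus FOLLOW(<K>) = {p, t}.
FOLLOW(<A>): in <S>→t p t <A>, the suffix after <A> is empty, so FOLLOW(<A>) ⊇ FOLLOW(<S>) = {$, p, t}; in <N>→t p <A>, the suffix after <A> is empty, so FOLLOW(<A>) ⊇ FOLLOW(<N>) = {p, t}; in <A>→<N> <A>, the suffix after <A> is empty (adds nothing new); in <K>→p p p <A>, the suffix after <A> is empty, so FOLLOW(<A>) ⊇ FOLLOW(<K>) = {p, t}. Thus FOLLOW(<A>) = {$, p, t}.

{$, p, t}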